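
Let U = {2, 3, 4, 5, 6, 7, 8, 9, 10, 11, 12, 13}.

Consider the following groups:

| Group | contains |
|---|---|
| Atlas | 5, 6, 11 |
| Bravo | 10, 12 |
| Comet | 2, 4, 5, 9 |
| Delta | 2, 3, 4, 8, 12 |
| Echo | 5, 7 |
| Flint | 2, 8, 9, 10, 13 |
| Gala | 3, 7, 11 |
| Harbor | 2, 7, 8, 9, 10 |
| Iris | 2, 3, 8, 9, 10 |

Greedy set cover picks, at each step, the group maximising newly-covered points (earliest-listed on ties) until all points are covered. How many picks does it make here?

Greedy: pick Delta (covers 5 new) → pick Atlas (covers 3 new) → pick Flint (covers 3 new) → pick Echo (covers 1 new). Total picks: 4.

4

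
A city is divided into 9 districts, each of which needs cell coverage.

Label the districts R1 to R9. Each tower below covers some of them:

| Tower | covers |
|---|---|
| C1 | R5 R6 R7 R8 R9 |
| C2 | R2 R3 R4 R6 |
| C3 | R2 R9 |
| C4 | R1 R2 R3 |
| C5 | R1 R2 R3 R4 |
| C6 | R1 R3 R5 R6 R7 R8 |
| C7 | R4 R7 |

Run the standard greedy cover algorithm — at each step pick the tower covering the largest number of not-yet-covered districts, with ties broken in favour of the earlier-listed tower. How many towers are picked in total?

Greedy: pick C6 (covers 6 new) → pick C2 (covers 2 new) → pick C1 (covers 1 new). Total picks: 3.
(The true minimum cover uses only 2 towers, so greedy is not optimal here.)

3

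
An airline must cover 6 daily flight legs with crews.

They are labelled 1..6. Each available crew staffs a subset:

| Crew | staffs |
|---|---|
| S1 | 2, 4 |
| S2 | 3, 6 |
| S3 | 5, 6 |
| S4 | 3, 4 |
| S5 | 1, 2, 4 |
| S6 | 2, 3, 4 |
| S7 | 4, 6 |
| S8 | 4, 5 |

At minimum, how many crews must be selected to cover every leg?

3

S2 and S5 and S8 together: S2 ∪ S5 ∪ S8 = {1, 2, 3, 4, 5, 6} — every leg is covered.
Only S5 contains 1, so S5 is forced; the remaining 3 legs need at least 2 more crews (each remaining crew adds at most 2) — so at least 3 crews are needed, and 3 is optimal.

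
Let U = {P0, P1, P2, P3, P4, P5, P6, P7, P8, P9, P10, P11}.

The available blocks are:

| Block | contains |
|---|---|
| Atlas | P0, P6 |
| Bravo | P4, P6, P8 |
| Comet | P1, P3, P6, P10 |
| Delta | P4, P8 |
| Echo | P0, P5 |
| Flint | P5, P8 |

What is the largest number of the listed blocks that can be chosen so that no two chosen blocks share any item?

3

Comet, Delta, Echo are pairwise disjoint (Comet={P1,P3,P6,P10}; Delta={P4,P8}; Echo={P0,P5}).
Every remaining block overlaps one of these, and no 4 of the listed blocks are pairwise disjoint, so 3 is the maximum.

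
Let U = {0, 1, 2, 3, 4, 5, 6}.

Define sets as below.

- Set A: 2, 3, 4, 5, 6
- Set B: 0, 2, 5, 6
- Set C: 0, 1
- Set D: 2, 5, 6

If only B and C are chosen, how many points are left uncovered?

Union of B, C = {0, 1, 2, 5, 6}.
Not covered: 3, 4 — 2 points.

2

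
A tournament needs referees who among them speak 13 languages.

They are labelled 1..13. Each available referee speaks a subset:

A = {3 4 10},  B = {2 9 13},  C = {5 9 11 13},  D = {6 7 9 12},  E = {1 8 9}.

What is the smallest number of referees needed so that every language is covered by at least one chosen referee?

5

Take {A, B, C, D, E}. Their union is {1, 2, 3, 4, 5, 6, 7, 8, 9, 10, 11, 12, 13}, which is all 13 languages.
Only E contains 1, so E is forced; the remaining 10 languages need at least 4 more referees (each remaining referee adds at most 3) — so at least 5 referees are needed, and 5 is optimal.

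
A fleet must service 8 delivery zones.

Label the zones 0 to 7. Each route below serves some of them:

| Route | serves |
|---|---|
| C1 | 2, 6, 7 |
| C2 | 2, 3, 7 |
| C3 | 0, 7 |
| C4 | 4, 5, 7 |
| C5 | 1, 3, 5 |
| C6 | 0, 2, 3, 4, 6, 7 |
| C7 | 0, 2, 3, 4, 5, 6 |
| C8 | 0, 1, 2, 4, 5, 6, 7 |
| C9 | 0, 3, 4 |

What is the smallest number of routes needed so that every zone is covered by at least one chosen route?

2

Take {C8, C9}. Their union is {0, 1, 2, 3, 4, 5, 6, 7}, which is all 8 zones.
No single route has all 8 zones (the largest, C8, has 7), so 2 is optimal.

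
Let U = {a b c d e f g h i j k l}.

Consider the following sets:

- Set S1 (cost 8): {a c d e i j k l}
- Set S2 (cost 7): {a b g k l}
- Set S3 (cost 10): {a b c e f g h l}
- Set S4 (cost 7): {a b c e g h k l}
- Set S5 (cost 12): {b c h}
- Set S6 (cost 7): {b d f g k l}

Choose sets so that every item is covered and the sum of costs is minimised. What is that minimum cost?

S1, S3 together cover every item (S1 ∪ S3 = {a, b, c, d, e, f, g, h, i, j, k, l}); total cost 8 + 10 = 18.
The greedy pick S4, S1, S6 costs 22; no covering selection beats 18.

18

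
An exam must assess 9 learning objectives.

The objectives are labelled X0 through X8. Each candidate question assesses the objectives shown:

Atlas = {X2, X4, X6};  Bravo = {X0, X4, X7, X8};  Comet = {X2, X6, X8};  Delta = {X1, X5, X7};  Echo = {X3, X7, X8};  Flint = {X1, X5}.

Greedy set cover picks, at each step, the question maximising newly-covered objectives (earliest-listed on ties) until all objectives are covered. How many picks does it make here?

4

Greedy: pick Bravo (covers 4 new) → pick Atlas (covers 2 new) → pick Delta (covers 2 new) → pick Echo (covers 1 new). Total picks: 4.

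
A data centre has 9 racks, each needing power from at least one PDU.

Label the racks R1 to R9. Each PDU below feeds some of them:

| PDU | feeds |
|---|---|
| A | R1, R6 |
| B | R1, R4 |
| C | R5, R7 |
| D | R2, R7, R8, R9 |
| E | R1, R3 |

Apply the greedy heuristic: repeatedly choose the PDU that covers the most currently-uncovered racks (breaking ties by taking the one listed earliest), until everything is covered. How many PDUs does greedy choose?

5

Greedy: pick D (covers 4 new) → pick A (covers 2 new) → pick B (covers 1 new) → pick C (covers 1 new) → pick E (covers 1 new). Total picks: 5.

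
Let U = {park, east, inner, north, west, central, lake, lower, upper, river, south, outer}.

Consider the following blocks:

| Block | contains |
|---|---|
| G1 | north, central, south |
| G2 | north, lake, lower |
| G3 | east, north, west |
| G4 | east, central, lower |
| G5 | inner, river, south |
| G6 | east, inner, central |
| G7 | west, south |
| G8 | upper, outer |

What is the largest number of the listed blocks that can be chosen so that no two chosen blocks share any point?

G2, G6, G7, G8 are pairwise disjoint (G2={north,lake,lower}; G6={east,inner,central}; G7={west,south}; G8={upper,outer}).
Every remaining block overlaps one of these, and no 5 of the listed blocks are pairwise disjoint, so 4 is the maximum.

4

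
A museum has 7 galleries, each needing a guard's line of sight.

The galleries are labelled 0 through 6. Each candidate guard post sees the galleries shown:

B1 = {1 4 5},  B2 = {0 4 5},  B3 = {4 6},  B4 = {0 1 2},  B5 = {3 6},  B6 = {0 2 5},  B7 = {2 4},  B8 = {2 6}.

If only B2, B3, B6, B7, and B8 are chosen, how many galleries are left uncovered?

Union of B2, B3, B6, B7, B8 = {0, 2, 4, 5, 6}.
Not covered: 1, 3 — 2 galleries.

2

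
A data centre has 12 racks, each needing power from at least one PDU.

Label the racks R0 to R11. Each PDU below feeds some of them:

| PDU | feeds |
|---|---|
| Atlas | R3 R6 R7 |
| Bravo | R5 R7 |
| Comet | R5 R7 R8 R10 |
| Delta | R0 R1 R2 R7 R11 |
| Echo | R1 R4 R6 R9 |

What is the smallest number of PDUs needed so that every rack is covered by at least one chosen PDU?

4

Take {Atlas, Comet, Delta, Echo}. Their union is {R0, R1, R2, R3, R4, R5, R6, R7, R8, R9, R10, R11}, which is all 12 racks.
Only Delta contains R0, so Delta is forced; the remaining 7 racks need at least 3 more PDUs (each remaining PDU adds at most 3) — so at least 4 PDUs are needed, and 4 is optimal.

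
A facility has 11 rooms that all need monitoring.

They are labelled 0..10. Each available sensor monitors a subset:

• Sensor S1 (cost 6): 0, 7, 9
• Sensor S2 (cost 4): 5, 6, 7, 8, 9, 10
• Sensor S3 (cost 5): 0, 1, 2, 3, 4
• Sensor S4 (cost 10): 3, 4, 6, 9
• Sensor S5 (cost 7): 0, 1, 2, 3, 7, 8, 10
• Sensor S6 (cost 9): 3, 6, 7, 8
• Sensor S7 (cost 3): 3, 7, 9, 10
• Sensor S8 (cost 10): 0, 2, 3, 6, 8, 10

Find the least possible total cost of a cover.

9

S2, S3 together cover every room (S2 ∪ S3 = {0, 1, 2, 3, 4, 5, 6, 7, 8, 9, 10}); total cost 4 + 5 = 9.
No covering selection has total cost below 9.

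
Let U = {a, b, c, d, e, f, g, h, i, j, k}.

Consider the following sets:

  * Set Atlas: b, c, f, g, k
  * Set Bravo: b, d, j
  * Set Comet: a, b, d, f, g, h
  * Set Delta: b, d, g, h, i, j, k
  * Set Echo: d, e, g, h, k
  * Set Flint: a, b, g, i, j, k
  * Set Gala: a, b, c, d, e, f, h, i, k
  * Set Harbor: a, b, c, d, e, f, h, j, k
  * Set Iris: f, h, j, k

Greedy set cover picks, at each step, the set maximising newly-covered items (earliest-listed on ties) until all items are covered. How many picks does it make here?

Greedy: pick Gala (covers 9 new) → pick Delta (covers 2 new). Total picks: 2.

2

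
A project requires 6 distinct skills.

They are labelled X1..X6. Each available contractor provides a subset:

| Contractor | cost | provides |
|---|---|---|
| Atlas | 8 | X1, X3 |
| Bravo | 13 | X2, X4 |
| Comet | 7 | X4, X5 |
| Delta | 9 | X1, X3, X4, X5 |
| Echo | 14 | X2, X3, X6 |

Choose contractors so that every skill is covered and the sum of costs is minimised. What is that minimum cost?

23

Delta, Echo together cover every skill (Delta ∪ Echo = {X1, X2, X3, X4, X5, X6}); total cost 9 + 14 = 23.
No covering selection has total cost below 23.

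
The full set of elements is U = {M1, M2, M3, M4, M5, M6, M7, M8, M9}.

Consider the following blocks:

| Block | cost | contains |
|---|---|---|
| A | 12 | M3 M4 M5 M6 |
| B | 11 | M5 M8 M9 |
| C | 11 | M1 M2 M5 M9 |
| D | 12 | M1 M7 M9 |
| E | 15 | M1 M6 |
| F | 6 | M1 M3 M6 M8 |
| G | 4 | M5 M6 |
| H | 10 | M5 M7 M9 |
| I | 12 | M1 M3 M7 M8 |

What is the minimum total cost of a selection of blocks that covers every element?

A, C, I together cover every element (A ∪ C ∪ I = {M1, M2, M3, M4, M5, M6, M7, M8, M9}); total cost 12 + 11 + 12 = 35.
The greedy pick F, H, C, A costs 39; no covering selection beats 35.

35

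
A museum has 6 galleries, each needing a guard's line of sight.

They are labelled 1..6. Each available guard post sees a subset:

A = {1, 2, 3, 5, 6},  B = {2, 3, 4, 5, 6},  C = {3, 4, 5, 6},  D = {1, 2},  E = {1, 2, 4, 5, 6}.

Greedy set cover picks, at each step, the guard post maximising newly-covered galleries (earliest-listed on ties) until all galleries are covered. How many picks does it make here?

2

Greedy: pick A (covers 5 new) → pick B (covers 1 new). Total picks: 2.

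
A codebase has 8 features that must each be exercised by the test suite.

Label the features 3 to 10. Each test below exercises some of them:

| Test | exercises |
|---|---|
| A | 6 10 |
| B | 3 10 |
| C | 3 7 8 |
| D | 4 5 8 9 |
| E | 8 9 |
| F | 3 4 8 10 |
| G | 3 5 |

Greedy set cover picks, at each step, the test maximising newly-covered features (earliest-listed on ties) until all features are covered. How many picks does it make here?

3

Greedy: pick D (covers 4 new) → pick A (covers 2 new) → pick C (covers 2 new). Total picks: 3.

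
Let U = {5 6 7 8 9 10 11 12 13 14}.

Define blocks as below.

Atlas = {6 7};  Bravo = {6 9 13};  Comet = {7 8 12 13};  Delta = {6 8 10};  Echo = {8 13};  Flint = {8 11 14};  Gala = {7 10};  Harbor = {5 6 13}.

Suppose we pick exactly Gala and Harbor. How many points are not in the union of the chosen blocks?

5

Union of Gala, Harbor = {5, 6, 7, 10, 13}.
Not covered: 8, 9, 11, 12, 14 — 5 points.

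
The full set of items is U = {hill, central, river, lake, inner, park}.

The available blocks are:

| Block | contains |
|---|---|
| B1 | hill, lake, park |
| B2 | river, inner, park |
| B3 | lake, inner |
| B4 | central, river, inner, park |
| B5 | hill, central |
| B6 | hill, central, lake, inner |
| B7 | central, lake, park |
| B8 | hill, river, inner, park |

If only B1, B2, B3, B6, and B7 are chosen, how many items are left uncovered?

Union of B1, B2, B3, B6, B7 = {hill, central, river, lake, inner, park} — that's every item, so 0 are uncovered.

0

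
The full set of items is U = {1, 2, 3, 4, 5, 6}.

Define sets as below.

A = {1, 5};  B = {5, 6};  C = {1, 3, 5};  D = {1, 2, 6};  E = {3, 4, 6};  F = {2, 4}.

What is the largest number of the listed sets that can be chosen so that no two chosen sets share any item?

2

A, E are pairwise disjoint (A={1,5}; E={3,4,6}).
Every remaining set overlaps one of these, and no 3 of the listed sets are pairwise disjoint, so 2 is the maximum.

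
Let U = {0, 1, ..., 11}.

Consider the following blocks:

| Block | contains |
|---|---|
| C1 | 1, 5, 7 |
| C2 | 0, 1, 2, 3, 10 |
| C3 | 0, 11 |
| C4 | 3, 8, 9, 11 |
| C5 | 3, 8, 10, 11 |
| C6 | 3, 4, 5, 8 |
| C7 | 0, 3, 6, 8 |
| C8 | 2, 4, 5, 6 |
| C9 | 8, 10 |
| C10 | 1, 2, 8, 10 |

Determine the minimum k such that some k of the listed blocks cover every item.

C1, C2, C4, and C8 cover everything between them: the union {0, 1, 2, 3, 4, 5, 6, 7, 8, 9, 10, 11} is all of U.
Only C1 contains 7, so C1 is forced; the remaining 9 items need at least 3 more blocks (each remaining block adds at most 4) — so at least 4 blocks are needed, and 4 is optimal.

4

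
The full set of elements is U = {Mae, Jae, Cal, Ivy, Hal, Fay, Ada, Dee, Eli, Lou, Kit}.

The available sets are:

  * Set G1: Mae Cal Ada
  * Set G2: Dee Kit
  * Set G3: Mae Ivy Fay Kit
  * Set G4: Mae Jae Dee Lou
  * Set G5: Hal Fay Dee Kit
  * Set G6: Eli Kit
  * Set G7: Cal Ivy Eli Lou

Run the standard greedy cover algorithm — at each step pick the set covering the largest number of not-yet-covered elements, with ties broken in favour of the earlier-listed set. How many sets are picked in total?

5

Greedy: pick G3 (covers 4 new) → pick G4 (covers 3 new) → pick G1 (covers 2 new) → pick G5 (covers 1 new) → pick G6 (covers 1 new). Total picks: 5.
(The true minimum cover uses only 4 sets, so greedy is not optimal here.)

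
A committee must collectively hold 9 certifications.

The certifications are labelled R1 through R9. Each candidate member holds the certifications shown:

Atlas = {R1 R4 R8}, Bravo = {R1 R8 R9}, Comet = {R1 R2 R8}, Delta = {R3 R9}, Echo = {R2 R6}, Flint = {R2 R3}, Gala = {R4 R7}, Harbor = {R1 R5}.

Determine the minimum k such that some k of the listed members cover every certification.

5

Bravo and Echo and Flint and Gala and Harbor together: Bravo ∪ Echo ∪ Flint ∪ Gala ∪ Harbor = {R1, R2, R3, R4, R5, R6, R7, R8, R9} — every certification is covered.
Only Harbor contains R5, so Harbor is forced; the remaining 7 certifications need at least 4 more members (each remaining member adds at most 2) — so at least 5 members are needed, and 5 is optimal.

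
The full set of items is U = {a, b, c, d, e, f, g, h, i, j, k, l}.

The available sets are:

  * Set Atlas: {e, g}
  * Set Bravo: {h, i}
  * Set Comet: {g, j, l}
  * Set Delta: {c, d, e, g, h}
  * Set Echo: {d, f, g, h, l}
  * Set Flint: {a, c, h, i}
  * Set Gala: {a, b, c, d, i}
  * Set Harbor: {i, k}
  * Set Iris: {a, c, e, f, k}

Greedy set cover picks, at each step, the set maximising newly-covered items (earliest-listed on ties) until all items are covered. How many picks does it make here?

4

Greedy: pick Delta (covers 5 new) → pick Gala (covers 3 new) → pick Comet (covers 2 new) → pick Iris (covers 2 new). Total picks: 4.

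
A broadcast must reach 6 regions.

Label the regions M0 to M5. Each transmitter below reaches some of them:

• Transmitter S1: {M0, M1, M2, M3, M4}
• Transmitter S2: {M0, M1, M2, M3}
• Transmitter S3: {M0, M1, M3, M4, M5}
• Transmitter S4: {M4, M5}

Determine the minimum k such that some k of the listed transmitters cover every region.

2

Take {S2, S3}. Their union is {M0, M1, M2, M3, M4, M5}, which is all 6 regions.
No single transmitter has all 6 regions (the largest, S1, has 5), so 2 is optimal.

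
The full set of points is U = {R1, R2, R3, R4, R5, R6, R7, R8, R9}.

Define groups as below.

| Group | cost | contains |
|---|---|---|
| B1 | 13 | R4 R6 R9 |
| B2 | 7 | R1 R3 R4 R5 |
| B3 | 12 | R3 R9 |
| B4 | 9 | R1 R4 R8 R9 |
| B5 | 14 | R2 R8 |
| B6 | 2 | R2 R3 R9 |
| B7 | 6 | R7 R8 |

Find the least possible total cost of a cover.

B1, B2, B6, B7 together cover every point (B1 ∪ B2 ∪ B6 ∪ B7 = {R1, R2, R3, R4, R5, R6, R7, R8, R9}); total cost 13 + 7 + 2 + 6 = 28.
No covering selection has total cost below 28.

28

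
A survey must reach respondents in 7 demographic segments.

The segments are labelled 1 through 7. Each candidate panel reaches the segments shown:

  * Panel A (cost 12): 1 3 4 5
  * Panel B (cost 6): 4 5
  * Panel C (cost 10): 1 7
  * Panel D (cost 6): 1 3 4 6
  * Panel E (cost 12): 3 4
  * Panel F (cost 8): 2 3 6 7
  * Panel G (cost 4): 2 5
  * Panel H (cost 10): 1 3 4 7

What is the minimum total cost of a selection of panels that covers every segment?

D, F, G together cover every segment (D ∪ F ∪ G = {1, 2, 3, 4, 5, 6, 7}); total cost 6 + 8 + 4 = 18.
No covering selection has total cost below 18.

18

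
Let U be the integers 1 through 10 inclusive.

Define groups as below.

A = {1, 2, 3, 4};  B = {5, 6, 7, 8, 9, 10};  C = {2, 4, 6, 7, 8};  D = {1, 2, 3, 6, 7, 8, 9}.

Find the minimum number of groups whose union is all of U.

2

Take {A, B}. Their union is {1, 2, 3, 4, 5, 6, 7, 8, 9, 10}, which is all 10 elements.
No single group has all 10 elements (the largest, D, has 7), so 2 is optimal.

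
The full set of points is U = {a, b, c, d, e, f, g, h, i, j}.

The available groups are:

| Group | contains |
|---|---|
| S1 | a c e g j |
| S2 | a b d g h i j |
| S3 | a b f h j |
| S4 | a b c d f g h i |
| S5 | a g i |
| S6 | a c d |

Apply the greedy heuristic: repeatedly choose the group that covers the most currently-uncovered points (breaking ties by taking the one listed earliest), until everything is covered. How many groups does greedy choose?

2

Greedy: pick S4 (covers 8 new) → pick S1 (covers 2 new). Total picks: 2.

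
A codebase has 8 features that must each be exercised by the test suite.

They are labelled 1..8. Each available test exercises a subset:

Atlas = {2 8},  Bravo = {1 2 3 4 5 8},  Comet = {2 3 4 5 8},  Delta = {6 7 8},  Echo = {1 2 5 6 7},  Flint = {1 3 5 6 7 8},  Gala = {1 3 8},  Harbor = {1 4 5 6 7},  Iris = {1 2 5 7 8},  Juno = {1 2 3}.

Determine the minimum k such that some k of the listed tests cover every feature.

Take {Comet, Harbor}. Their union is {1, 2, 3, 4, 5, 6, 7, 8}, which is all 8 features.
No single test has all 8 features (the largest, Bravo, has 6), so 2 is optimal.

2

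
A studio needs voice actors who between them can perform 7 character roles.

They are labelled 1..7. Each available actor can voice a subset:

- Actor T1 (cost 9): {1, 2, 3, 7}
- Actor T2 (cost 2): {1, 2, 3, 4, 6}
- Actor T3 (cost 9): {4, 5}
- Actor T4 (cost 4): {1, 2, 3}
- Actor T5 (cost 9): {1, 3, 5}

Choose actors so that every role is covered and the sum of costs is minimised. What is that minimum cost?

20

T1, T2, T3 together cover every role (T1 ∪ T2 ∪ T3 = {1, 2, 3, 4, 5, 6, 7}); total cost 9 + 2 + 9 = 20.
No covering selection has total cost below 20.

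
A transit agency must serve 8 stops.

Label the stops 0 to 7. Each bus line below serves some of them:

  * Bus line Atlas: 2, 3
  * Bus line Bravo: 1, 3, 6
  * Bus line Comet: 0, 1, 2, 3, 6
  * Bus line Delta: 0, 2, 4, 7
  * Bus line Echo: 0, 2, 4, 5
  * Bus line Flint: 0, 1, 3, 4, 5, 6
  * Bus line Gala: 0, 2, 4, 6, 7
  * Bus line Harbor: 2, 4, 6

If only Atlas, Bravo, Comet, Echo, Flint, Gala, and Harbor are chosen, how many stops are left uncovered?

Union of Atlas, Bravo, Comet, Echo, Flint, Gala, Harbor = {0, 1, 2, 3, 4, 5, 6, 7} — that's every stop, so 0 are uncovered.

0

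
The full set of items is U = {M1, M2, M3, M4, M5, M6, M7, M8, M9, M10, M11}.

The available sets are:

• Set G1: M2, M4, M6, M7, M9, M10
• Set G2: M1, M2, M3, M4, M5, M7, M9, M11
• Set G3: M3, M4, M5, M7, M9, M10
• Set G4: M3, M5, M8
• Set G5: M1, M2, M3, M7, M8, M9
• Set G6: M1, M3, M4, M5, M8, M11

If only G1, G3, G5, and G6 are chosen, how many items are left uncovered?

Union of G1, G3, G5, G6 = {M1, M2, M3, M4, M5, M6, M7, M8, M9, M10, M11} — that's every item, so 0 are uncovered.

0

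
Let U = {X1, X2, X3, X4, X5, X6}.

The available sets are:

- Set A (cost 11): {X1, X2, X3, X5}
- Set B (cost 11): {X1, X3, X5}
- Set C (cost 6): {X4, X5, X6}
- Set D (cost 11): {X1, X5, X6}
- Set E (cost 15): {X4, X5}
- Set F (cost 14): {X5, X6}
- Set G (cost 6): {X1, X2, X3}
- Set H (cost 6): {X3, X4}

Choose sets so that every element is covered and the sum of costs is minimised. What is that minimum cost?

12

C, G together cover every element (C ∪ G = {X1, X2, X3, X4, X5, X6}); total cost 6 + 6 = 12.
No covering selection has total cost below 12.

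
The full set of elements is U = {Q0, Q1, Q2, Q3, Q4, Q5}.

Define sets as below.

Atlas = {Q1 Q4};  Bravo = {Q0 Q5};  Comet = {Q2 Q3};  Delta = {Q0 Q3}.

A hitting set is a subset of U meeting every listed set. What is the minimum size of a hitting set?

The 3 elements {Q0, Q3, Q4} hit every set.
The sets Atlas, Bravo, Comet are pairwise disjoint, so any hitting set needs a separate element for each — at least 3. Hence 3 is optimal.

3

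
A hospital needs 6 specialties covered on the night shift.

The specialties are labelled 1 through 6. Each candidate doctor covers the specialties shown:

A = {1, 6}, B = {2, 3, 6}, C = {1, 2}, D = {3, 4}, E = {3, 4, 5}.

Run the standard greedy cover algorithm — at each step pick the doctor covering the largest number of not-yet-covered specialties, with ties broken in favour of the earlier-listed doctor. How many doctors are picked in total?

3

Greedy: pick B (covers 3 new) → pick E (covers 2 new) → pick A (covers 1 new). Total picks: 3.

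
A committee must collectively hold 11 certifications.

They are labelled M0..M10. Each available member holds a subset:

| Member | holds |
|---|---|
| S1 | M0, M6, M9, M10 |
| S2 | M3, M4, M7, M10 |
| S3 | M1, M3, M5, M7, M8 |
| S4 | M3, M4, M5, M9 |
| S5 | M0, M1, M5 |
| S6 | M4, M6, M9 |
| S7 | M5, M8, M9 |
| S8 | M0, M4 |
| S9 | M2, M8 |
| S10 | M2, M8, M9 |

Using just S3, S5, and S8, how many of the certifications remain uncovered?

4

Union of S3, S5, S8 = {M0, M1, M3, M4, M5, M7, M8}.
Not covered: M2, M6, M9, M10 — 4 certifications.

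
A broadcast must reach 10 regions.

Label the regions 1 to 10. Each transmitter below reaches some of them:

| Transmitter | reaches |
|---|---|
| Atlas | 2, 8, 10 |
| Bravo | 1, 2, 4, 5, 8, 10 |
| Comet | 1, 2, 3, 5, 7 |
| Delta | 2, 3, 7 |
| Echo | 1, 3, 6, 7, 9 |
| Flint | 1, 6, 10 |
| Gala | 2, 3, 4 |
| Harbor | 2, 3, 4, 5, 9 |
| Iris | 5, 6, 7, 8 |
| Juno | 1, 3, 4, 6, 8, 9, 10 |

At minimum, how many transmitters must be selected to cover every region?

2

Comet and Juno together: Comet ∪ Juno = {1, 2, 3, 4, 5, 6, 7, 8, 9, 10} — every region is covered.
No single transmitter has all 10 regions (the largest, Juno, has 7), so 2 is optimal.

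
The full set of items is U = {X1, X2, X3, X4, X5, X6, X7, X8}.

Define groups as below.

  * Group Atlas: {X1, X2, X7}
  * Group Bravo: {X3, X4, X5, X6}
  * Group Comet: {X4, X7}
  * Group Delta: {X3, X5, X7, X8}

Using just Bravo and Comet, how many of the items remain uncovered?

3

Union of Bravo, Comet = {X3, X4, X5, X6, X7}.
Not covered: X1, X2, X8 — 3 items.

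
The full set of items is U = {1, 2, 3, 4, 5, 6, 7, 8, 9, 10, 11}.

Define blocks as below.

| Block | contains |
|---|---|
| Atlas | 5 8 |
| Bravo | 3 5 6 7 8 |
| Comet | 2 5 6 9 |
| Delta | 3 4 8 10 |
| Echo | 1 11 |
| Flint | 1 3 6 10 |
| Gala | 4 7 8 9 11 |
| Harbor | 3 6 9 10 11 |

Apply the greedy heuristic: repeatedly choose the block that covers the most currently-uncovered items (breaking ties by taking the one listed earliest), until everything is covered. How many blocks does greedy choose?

Greedy: pick Bravo (covers 5 new) → pick Gala (covers 3 new) → pick Flint (covers 2 new) → pick Comet (covers 1 new). Total picks: 4.
(The true minimum cover uses only 3 blocks, so greedy is not optimal here.)

4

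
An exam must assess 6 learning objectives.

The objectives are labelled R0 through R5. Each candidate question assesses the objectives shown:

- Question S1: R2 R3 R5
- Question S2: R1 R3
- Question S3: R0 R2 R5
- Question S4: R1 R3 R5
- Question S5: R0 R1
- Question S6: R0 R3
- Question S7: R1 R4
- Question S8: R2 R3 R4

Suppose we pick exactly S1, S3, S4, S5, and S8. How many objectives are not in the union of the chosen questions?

Union of S1, S3, S4, S5, S8 = {R0, R1, R2, R3, R4, R5} — that's every objective, so 0 are uncovered.

0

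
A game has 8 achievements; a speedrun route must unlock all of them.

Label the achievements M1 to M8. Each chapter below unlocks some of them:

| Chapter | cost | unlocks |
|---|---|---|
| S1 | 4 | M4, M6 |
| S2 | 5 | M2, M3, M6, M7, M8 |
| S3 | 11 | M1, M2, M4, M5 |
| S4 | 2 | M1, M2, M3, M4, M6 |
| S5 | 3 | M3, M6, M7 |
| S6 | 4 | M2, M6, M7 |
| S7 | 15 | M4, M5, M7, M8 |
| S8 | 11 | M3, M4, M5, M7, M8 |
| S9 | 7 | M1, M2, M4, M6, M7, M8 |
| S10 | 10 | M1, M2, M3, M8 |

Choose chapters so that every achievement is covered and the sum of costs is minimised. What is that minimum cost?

S4, S8 together cover every achievement (S4 ∪ S8 = {M1, M2, M3, M4, M5, M6, M7, M8}); total cost 2 + 11 = 13.
The greedy pick S4, S2, S3 costs 18; no covering selection beats 13.

13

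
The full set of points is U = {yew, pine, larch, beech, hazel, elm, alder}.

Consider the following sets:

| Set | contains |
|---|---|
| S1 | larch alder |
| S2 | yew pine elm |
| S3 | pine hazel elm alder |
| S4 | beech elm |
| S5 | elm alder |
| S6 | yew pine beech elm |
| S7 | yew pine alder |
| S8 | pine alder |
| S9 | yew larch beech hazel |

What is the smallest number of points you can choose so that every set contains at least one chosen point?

3

Take H = {beech, elm, alder}. Each listed set contains at least one of these, so H is a hitting set of size 3.
No choice of 2 points meets every set, so 3 is the minimum.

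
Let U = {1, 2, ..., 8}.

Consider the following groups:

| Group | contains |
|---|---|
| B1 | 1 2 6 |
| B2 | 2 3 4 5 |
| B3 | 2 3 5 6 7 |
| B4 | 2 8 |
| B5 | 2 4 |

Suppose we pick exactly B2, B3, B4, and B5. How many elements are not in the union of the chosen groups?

1

Union of B2, B3, B4, B5 = {2, 3, 4, 5, 6, 7, 8}.
Not covered: 1 — 1 element.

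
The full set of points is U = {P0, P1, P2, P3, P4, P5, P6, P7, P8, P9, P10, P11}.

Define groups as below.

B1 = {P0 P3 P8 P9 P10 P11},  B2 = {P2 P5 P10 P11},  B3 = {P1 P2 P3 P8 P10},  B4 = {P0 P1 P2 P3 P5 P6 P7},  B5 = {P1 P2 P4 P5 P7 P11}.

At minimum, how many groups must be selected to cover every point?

Take {B1, B4, B5}. Their union is {P0, P1, P2, P3, P4, P5, P6, P7, P8, P9, P10, P11}, which is all 12 points.
Only B5 contains P4, so B5 is forced; the remaining 6 points need at least 2 more groups (each remaining group adds at most 5) — so at least 3 groups are needed, and 3 is optimal.

3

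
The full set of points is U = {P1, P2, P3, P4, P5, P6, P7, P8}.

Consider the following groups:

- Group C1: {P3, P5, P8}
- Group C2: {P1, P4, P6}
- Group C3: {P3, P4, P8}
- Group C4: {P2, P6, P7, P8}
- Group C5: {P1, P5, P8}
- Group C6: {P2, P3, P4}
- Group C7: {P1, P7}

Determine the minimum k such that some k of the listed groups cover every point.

C3 and C4 and C5 together: C3 ∪ C4 ∪ C5 = {P1, P2, P3, P4, P5, P6, P7, P8} — every point is covered.
No 2 of the 7 groups cover everything (all 21 combinations miss at least one point), so 3 is optimal.

3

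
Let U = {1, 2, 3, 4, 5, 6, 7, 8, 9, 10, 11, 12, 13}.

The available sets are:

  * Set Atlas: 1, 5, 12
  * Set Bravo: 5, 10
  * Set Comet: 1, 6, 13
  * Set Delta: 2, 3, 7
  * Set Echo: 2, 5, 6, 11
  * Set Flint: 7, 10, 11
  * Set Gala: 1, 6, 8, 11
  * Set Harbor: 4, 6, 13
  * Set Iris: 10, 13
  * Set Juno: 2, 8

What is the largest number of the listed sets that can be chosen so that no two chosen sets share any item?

4

Atlas, Flint, Harbor, Juno are pairwise disjoint (Atlas={1,5,12}; Flint={7,10,11}; Harbor={4,6,13}; Juno={2,8}).
Every remaining set overlaps one of these, and no 5 of the listed sets are pairwise disjoint, so 4 is the maximum.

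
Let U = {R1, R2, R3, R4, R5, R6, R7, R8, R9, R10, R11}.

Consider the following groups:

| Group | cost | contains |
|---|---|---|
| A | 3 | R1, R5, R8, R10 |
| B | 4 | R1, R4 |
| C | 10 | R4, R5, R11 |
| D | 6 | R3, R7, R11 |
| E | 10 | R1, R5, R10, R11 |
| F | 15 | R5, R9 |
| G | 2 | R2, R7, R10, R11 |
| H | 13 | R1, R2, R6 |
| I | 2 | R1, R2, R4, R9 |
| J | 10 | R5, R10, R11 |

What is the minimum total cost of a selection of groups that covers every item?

A, D, H, I together cover every item (A ∪ D ∪ H ∪ I = {R1, R2, R3, R4, R5, R6, R7, R8, R9, R10, R11}); total cost 3 + 6 + 13 + 2 = 24.
The greedy pick G, I, A, D, H costs 26; no covering selection beats 24.

24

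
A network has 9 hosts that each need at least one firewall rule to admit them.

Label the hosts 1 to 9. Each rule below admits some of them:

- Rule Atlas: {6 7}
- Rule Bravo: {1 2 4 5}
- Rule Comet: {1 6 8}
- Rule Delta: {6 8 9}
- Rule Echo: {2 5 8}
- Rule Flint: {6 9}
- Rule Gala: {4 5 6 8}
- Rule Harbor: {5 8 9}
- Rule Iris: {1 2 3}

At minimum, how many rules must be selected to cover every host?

Atlas and Gala and Harbor and Iris together: Atlas ∪ Gala ∪ Harbor ∪ Iris = {1, 2, 3, 4, 5, 6, 7, 8, 9} — every host is covered.
No 3 of the 9 rules cover everything (all 84 combinations miss at least one host), so 4 is optimal.

4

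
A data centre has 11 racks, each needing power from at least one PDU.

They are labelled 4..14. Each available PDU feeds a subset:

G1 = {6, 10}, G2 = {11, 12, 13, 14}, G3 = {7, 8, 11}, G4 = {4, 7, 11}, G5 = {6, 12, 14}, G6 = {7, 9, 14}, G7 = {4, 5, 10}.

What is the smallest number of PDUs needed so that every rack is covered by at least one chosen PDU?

G2 and G3 and G5 and G6 and G7 together: G2 ∪ G3 ∪ G5 ∪ G6 ∪ G7 = {4, 5, 6, 7, 8, 9, 10, 11, 12, 13, 14} — every rack is covered.
No 4 of the 7 PDUs cover everything (all 35 combinations miss at least one rack), so 5 is optimal.

5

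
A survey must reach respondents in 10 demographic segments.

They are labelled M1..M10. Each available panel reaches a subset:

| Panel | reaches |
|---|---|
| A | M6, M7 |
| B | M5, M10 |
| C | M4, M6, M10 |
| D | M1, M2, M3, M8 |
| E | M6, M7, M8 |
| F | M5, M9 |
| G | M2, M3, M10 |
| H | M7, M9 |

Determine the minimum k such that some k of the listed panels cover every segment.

Take {A, C, D, F}. Their union is {M1, M2, M3, M4, M5, M6, M7, M8, M9, M10}, which is all 10 segments.
No 3 of the 8 panels cover everything (all 56 combinations miss at least one segment), so 4 is optimal.

4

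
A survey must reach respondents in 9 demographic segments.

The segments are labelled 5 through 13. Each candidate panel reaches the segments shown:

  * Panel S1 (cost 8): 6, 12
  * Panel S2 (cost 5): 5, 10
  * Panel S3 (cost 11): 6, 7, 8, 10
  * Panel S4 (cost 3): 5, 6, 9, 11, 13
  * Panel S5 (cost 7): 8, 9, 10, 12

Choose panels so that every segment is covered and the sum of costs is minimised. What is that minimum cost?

21

S3, S4, S5 together cover every segment (S3 ∪ S4 ∪ S5 = {5, 6, 7, 8, 9, 10, 11, 12, 13}); total cost 11 + 3 + 7 = 21.
No covering selection has total cost below 21.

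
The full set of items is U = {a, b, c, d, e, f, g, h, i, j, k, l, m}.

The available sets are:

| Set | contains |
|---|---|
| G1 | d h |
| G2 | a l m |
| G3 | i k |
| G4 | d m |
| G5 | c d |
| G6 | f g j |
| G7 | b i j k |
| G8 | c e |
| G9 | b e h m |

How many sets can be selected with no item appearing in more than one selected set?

5

G1, G2, G3, G6, G8 are pairwise disjoint (G1={d,h}; G2={a,l,m}; G3={i,k}; G6={f,g,j}; G8={c,e}).
Every remaining set overlaps one of these, and no 6 of the listed sets are pairwise disjoint, so 5 is the maximum.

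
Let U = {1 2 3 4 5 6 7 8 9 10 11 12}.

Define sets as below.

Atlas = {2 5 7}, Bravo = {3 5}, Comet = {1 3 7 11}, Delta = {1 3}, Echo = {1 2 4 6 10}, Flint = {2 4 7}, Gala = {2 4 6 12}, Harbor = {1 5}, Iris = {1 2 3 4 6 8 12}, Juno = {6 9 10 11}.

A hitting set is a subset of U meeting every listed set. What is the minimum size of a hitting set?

4

The 4 items {1, 2, 3, 10} hit every set.
No choice of 3 items meets every set, so 4 is the minimum.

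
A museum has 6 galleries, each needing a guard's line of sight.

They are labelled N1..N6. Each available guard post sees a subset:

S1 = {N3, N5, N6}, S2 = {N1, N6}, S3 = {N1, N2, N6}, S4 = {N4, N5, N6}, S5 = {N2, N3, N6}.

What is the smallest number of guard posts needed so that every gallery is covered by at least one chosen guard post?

S1 and S3 and S4 together: S1 ∪ S3 ∪ S4 = {N1, N2, N3, N4, N5, N6} — every gallery is covered.
Only S4 contains N4, so S4 is forced; the remaining 3 galleries need at least 2 more guard posts (each remaining guard post adds at most 2) — so at least 3 guard posts are needed, and 3 is optimal.

3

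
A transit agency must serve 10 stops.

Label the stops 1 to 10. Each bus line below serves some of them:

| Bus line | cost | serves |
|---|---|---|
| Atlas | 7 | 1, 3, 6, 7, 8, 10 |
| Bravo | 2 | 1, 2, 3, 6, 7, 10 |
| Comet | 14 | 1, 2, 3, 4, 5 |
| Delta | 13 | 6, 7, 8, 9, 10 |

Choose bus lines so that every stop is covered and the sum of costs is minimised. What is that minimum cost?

27

Comet, Delta together cover every stop (Comet ∪ Delta = {1, 2, 3, 4, 5, 6, 7, 8, 9, 10}); total cost 14 + 13 = 27.
The greedy pick Bravo, Delta, Comet costs 29; no covering selection beats 27.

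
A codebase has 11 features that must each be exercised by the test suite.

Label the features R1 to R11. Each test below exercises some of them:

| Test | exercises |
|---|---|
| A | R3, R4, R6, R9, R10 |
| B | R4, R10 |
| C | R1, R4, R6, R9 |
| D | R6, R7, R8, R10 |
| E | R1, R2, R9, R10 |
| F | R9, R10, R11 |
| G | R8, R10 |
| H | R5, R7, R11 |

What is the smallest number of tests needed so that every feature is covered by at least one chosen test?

4

Take {A, E, G, H}. Their union is {R1, R2, R3, R4, R5, R6, R7, R8, R9, R10, R11}, which is all 11 features.
Only E contains R2, so E is forced; the remaining 7 features need at least 3 more tests (each remaining test adds at most 3) — so at least 4 tests are needed, and 4 is optimal.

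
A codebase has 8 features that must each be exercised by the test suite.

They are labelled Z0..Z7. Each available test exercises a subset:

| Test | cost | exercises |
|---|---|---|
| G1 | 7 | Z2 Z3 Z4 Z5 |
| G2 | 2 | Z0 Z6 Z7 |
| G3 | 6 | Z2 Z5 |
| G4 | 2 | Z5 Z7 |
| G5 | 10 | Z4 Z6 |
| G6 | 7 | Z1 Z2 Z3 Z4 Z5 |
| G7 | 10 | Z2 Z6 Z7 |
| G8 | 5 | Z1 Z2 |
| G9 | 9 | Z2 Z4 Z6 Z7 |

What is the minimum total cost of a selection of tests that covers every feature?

9

G2, G6 together cover every feature (G2 ∪ G6 = {Z0, Z1, Z2, Z3, Z4, Z5, Z6, Z7}); total cost 2 + 7 = 9.
No covering selection has total cost below 9.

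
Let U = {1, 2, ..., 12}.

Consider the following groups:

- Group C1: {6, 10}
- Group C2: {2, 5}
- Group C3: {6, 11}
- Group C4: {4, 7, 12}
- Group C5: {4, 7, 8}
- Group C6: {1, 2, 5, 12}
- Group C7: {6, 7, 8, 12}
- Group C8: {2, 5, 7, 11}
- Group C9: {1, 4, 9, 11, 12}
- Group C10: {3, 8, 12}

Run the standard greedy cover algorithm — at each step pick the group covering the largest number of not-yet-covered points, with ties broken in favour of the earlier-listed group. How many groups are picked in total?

Greedy: pick C9 (covers 5 new) → pick C7 (covers 3 new) → pick C2 (covers 2 new) → pick C1 (covers 1 new) → pick C10 (covers 1 new). Total picks: 5.
(The true minimum cover uses only 4 groups, so greedy is not optimal here.)

5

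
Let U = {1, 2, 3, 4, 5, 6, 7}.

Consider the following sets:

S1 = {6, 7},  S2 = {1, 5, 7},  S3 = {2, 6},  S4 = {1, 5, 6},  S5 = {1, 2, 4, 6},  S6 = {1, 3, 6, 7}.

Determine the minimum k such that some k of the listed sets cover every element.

3

Take {S4, S5, S6}. Their union is {1, 2, 3, 4, 5, 6, 7}, which is all 7 elements.
Only S6 contains 3, so S6 is forced; the remaining 3 elements need at least 2 more sets (each remaining set adds at most 2) — so at least 3 sets are needed, and 3 is optimal.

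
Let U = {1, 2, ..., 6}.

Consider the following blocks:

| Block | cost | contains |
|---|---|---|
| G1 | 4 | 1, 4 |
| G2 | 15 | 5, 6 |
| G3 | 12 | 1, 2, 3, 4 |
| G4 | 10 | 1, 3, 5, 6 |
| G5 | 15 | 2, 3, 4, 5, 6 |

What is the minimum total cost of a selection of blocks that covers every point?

19

G1, G5 together cover every point (G1 ∪ G5 = {1, 2, 3, 4, 5, 6}); total cost 4 + 15 = 19.
The greedy pick G1, G4, G3 costs 26; no covering selection beats 19.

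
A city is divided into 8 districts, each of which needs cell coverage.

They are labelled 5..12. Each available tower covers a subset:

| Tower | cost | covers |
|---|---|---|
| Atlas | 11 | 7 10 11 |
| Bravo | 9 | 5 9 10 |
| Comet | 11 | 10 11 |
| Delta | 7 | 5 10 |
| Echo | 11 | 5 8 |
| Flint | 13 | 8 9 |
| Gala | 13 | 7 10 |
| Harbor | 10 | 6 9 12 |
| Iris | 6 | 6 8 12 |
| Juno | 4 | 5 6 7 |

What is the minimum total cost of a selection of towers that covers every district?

26

Atlas, Bravo, Iris together cover every district (Atlas ∪ Bravo ∪ Iris = {5, 6, 7, 8, 9, 10, 11, 12}); total cost 11 + 9 + 6 = 26.
The greedy pick Juno, Iris, Bravo, Atlas costs 30; no covering selection beats 26.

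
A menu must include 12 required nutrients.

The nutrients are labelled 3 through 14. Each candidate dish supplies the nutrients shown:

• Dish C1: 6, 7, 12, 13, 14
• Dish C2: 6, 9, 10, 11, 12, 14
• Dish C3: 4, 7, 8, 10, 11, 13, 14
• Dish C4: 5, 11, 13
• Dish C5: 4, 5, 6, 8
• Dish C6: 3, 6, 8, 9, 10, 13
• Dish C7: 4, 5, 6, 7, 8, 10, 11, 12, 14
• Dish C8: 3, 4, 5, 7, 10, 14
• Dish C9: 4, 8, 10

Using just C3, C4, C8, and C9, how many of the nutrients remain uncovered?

3

Union of C3, C4, C8, C9 = {3, 4, 5, 7, 8, 10, 11, 13, 14}.
Not covered: 6, 9, 12 — 3 nutrients.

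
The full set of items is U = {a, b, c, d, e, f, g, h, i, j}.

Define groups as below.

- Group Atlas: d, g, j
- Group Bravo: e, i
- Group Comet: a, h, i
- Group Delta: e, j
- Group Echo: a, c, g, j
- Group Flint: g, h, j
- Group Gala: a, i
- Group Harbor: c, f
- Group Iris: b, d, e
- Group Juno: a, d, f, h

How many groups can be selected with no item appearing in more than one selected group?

4

Flint, Gala, Harbor, Iris are pairwise disjoint (Flint={g,h,j}; Gala={a,i}; Harbor={c,f}; Iris={b,d,e}).
Every remaining group overlaps one of these, and no 5 of the listed groups are pairwise disjoint, so 4 is the maximum.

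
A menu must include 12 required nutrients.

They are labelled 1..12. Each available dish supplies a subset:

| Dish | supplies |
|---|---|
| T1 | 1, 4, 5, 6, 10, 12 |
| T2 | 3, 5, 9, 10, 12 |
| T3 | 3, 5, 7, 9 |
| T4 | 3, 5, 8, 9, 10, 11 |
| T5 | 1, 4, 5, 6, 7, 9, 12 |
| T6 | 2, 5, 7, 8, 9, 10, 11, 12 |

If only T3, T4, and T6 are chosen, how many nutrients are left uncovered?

3

Union of T3, T4, T6 = {2, 3, 5, 7, 8, 9, 10, 11, 12}.
Not covered: 1, 4, 6 — 3 nutrients.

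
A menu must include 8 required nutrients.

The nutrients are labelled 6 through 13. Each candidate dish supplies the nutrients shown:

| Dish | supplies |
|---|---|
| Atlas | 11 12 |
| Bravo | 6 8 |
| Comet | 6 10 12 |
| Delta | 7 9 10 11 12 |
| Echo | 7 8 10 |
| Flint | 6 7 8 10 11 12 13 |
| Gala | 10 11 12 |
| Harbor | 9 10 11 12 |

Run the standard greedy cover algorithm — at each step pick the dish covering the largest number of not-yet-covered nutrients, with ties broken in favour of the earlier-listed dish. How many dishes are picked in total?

Greedy: pick Flint (covers 7 new) → pick Delta (covers 1 new). Total picks: 2.

2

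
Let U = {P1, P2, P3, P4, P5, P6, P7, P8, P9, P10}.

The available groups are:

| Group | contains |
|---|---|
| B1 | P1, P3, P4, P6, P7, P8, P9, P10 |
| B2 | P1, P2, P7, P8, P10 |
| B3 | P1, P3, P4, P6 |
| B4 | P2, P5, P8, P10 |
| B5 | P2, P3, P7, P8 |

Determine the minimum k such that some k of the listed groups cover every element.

Take {B1, B4}. Their union is {P1, P2, P3, P4, P5, P6, P7, P8, P9, P10}, which is all 10 elements.
No single group has all 10 elements (the largest, B1, has 8), so 2 is optimal.

2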